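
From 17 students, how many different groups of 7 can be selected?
C(17,7) = 17!/(7!×10!) = 19448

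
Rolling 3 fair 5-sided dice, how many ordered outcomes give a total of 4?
Coefficient of x^4 in (x + x² + ... + x^5)^3. By inclusion-exclusion on dice exceeding 5: Σ_j (-1)^j C(3,j)·C(4-1-5j, 2) = C(3,0)·C(3,2) = 1·3 = 3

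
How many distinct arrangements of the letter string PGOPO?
5! / (1! × 2! × 2!) = 30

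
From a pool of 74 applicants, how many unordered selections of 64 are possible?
C(74,64) = 74!/(64!×10!) = 718406958841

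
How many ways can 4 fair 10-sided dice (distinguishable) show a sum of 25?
Coefficient of x^25 in (x + x² + ... + x^10)^4. By inclusion-exclusion on dice exceeding 10: Σ_j (-1)^j C(4,j)·C(25-1-10j, 3) = C(4,0)·C(24,3) - C(4,1)·C(14,3) + C(4,2)·C(4,3) = 1·2024 - 4·364 + 6·4 = 592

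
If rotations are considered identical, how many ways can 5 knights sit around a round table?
Circular: fix one position, arrange the rest. (5-1)! = 24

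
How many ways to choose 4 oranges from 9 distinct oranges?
C(9,4) = 9!/(4!×5!) = 126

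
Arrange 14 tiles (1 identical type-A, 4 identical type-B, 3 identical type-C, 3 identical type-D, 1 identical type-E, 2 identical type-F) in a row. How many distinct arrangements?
14! / (1! × 4! × 3! × 3! × 1! × 2!) = 50450400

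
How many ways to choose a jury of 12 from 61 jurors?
C(61,12) = 61!/(12!×49!) = 1742058970275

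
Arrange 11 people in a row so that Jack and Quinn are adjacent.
Treat as block: (11-1)! × 2! = 3628800 × 2 = 7257600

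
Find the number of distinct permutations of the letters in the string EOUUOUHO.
8! / (1! × 3! × 3! × 1!) = 1120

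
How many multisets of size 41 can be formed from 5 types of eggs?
C(41+5-1, 5-1) = C(45, 4) = 148995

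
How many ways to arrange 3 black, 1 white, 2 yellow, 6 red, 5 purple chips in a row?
17! / (3! × 1! × 2! × 6! × 5!) = 343062720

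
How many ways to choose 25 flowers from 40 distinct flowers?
C(40,25) = 40!/(25!×15!) = 40225345056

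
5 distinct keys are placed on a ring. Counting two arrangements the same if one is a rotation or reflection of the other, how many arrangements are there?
(5-1)!/2 = 24/2 = 12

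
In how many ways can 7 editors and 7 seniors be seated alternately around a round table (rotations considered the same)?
Fix one of the editors: (7-1)! ways for the remaining editors, × 7! ways for the seniors = 720 × 5040 = 3628800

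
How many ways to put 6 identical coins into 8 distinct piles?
C(6+8-1, 8-1) = C(13, 7) = 1716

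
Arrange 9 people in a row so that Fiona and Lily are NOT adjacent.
Total - adjacent = 9! - (9-1)!×2 = 362880 - 80640 = 282240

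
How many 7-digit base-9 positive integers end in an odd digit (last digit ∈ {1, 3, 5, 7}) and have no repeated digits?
Last∈{1,3,5,7}. Last=0: 0. Last nonzero: 4×7×P(7,5) = 70560. Total = 70560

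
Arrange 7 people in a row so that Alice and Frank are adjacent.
Treat as block: (7-1)! × 2! = 720 × 2 = 1440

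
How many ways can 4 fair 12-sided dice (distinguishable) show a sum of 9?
Coefficient of x^9 in (x + x² + ... + x^12)^4. By inclusion-exclusion on dice exceeding 12: Σ_j (-1)^j C(4,j)·C(9-1-12j, 3) = C(4,0)·C(8,3) = 1·56 = 56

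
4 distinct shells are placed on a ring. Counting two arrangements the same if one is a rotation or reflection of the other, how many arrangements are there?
(4-1)!/2 = 6/2 = 3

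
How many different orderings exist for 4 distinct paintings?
4! = 24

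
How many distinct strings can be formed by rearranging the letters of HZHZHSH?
7! / (2! × 4! × 1!) = 105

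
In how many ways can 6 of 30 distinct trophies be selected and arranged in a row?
P(30,6) = 30!/(30-6)! = 427518000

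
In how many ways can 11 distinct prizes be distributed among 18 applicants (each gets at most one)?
P(18,11) = 18!/(18-11)! = 1270312243200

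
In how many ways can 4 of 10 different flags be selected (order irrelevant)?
C(10,4) = 10!/(4!×6!) = 210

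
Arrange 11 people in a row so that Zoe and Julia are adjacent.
Treat as block: (11-1)! × 2! = 3628800 × 2 = 7257600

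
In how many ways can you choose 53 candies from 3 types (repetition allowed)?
C(53+3-1, 3-1) = C(55, 2) = 1485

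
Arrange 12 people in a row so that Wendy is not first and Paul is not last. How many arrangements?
By inclusion-exclusion: 12! - 2×(12-1)! + (12-2)! = 479001600 - 79833600 + 3628800 = 402796800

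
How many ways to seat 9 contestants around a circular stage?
Circular: fix one position, arrange the rest. (9-1)! = 40320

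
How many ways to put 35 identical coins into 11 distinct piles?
C(35+11-1, 11-1) = C(45, 10) = 3190187286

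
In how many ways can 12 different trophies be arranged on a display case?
12! = 479001600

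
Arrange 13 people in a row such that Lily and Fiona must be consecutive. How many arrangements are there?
Treat the 2 as one block: (13-2+1)! × 2! = 479001600 × 2 = 958003200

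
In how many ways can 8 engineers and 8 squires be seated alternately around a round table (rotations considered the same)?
Fix one of the engineers: (8-1)! ways for the remaining engineers, × 8! ways for the squires = 5040 × 40320 = 203212800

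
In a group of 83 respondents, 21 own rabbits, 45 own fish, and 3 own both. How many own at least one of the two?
|A∪B| = |A| + |B| - |A∩B| = 21 + 45 - 3 = 63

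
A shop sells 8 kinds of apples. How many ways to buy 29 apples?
C(29+8-1, 8-1) = C(36, 7) = 8347680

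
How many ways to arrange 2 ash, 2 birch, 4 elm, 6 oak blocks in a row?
14! / (2! × 2! × 4! × 6!) = 1261260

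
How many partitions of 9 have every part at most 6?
Let r_j(i) = number of partitions of i into parts ≤ j, for i = 0..9. r_1(i) = 1 for all i; r_j(i) = r_{j-1}(i) + r_j(i-j). Rows j = 2..6: ≤2: 1 1 2 2 3 3 4 4 5 5; ≤3: 1 1 2 3 4 5 7 8 10 12; ≤4: 1 1 2 3 5 6 9 11 15 18; ≤5: 1 1 2 3 5 7 10 13 18 23; ≤6: 1 1 2 3 5 7 11 14 20 26. r_6(9) = 26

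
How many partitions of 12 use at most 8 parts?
By conjugation, equals partitions of 12 into parts ≤ 8. Let r_j(i) = number of partitions of i into parts ≤ j, for i = 0..12. r_1(i) = 1 for all i; r_j(i) = r_{j-1}(i) + r_j(i-j). Rows j = 2..8: ≤2: 1 1 2 2 3 3 4 4 5 5 6 6 7; ≤3: 1 1 2 3 4 5 7 8 10 12 14 16 19; ≤4: 1 1 2 3 5 6 9 11 15 18 23 27 34; ≤5: 1 1 2 3 5 7 10 13 18 23 30 37 47; ≤6: 1 1 2 3 5 7 11 14 20 26 35 44 58; ≤7: 1 1 2 3 5 7 11 15 21 28 38 49 65; ≤8: 1 1 2 3 5 7 11 15 22 29 40 52 70. r_8(12) = 70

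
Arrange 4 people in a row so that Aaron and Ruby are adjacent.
Treat as block: (4-1)! × 2! = 6 × 2 = 12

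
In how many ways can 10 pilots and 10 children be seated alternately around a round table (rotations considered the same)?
Fix one of the pilots: (10-1)! ways for the remaining pilots, × 10! ways for the children = 362880 × 3628800 = 1316818944000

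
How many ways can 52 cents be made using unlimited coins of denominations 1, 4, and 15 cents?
Coefficient of x^52 in 1/(1-x^1) · 1/(1-x^4) · 1/(1-x^15). Case on j = number of 15-cent coins (j = 0..3); remainder r = 52 - 15j is made from {1,4} in ⌊r/4⌋+1 ways. r = 52, 37, 22, 7 → 14 + 10 + 6 + 2 = 32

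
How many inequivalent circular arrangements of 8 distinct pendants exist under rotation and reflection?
(8-1)!/2 = 5040/2 = 2520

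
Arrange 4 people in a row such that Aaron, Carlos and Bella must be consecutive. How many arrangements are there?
Treat the 3 as one block: (4-3+1)! × 3! = 2 × 6 = 12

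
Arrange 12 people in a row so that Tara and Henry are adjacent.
Treat as block: (12-1)! × 2! = 39916800 × 2 = 79833600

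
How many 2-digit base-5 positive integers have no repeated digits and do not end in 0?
Last digit: 4 nonzero choices. First digit: 3 (nonzero, ≠last). Middle 0: P(3,0) = 1. Total = 12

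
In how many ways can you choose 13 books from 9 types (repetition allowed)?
C(13+9-1, 9-1) = C(21, 8) = 203490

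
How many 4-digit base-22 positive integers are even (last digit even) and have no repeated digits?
Last∈{0,2,4,6,8,10,12,14,16,18,20}. Last=0: 7980. Last nonzero: 10×20×P(20,2) = 76000. Total = 83980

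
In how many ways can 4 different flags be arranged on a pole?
4! = 24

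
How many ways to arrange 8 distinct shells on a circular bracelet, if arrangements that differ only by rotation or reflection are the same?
(8-1)!/2 = 5040/2 = 2520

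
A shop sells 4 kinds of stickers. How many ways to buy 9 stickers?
C(9+4-1, 4-1) = C(12, 3) = 220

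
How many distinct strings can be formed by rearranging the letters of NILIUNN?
7! / (1! × 1! × 2! × 3!) = 420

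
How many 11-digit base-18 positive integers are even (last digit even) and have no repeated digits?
Last∈{0,2,4,6,8,10,12,14,16}. Last=0: 70572902400. Last nonzero: 8×16×P(16,9) = 531372441600. Total = 601945344000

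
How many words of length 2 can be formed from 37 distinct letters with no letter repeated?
P(37,2) = 37!/(37-2)! = 1332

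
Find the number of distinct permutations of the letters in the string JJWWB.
5! / (1! × 2! × 2!) = 30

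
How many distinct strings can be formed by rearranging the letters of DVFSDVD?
7! / (2! × 1! × 3! × 1!) = 420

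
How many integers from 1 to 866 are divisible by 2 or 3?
⌊866/2⌋ + ⌊866/3⌋ - ⌊866/6⌋ = 433 + 288 - 144 = 577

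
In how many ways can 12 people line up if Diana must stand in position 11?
Fix one position: (12-1)! = 39916800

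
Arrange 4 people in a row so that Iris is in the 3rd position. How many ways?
Fix one position: (4-1)! = 6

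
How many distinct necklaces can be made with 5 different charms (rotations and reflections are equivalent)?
(5-1)!/2 = 24/2 = 12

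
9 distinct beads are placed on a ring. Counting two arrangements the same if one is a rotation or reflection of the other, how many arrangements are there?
(9-1)!/2 = 40320/2 = 20160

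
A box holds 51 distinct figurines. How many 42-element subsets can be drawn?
C(51,42) = 51!/(42!×9!) = 3042312350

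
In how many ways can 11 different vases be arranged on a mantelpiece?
11! = 39916800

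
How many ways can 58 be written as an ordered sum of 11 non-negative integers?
C(58+11-1, 11-1) = C(68, 10) = 290752384208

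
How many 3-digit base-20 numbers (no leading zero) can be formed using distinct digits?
First digit: 19 choices (nonzero). Then descending: 19 × 19 × 18 = 6498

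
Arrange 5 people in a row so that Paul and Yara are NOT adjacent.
Total - adjacent = 5! - (5-1)!×2 = 120 - 48 = 72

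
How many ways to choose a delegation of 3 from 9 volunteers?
C(9,3) = 9!/(3!×6!) = 84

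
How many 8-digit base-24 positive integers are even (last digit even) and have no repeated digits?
Last∈{0,2,4,6,8,10,12,14,16,18,20,22}. Last=0: 1235591280. Last nonzero: 11×22×P(22,6) = 13000569120. Total = 14236160400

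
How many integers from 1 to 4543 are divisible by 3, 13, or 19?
⌊4543/3⌋+⌊4543/13⌋+⌊4543/19⌋ - ⌊4543/39⌋-⌊4543/57⌋-⌊4543/247⌋ + ⌊4543/741⌋ = 1514+349+239 - 116-79-18 + 6 = 1895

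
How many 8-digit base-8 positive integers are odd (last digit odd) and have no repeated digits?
Last∈{1,3,5,7}. Last=0: 0. Last nonzero: 4×6×P(6,6) = 17280. Total = 17280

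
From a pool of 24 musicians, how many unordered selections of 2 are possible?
C(24,2) = 24!/(2!×22!) = 276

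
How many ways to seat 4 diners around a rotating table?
Circular: fix one position, arrange the rest. (4-1)! = 6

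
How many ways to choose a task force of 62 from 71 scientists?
C(71,62) = 71!/(62!×9!) = 74473879480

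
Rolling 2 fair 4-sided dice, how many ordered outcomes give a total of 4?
Coefficient of x^4 in (x + x² + ... + x^4)^2. By inclusion-exclusion on dice exceeding 4: Σ_j (-1)^j C(2,j)·C(4-1-4j, 1) = C(2,0)·C(3,1) = 1·3 = 3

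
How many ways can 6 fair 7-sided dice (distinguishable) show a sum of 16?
Coefficient of x^16 in (x + x² + ... + x^7)^6. By inclusion-exclusion on dice exceeding 7: Σ_j (-1)^j C(6,j)·C(16-1-7j, 5) = C(6,0)·C(15,5) - C(6,1)·C(8,5) = 1·3003 - 6·56 = 2667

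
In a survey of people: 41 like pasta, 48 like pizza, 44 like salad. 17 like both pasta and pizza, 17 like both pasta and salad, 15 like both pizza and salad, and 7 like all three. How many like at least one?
|A∪B∪C| = 41+48+44-17-17-15+7 = 91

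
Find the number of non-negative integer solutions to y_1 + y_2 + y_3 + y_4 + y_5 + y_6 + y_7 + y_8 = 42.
C(42+8-1, 8-1) = C(49, 7) = 85900584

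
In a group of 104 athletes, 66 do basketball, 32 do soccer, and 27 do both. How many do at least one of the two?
|A∪B| = |A| + |B| - |A∩B| = 66 + 32 - 27 = 71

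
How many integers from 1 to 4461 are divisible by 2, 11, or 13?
⌊4461/2⌋+⌊4461/11⌋+⌊4461/13⌋ - ⌊4461/22⌋-⌊4461/26⌋-⌊4461/143⌋ + ⌊4461/286⌋ = 2230+405+343 - 202-171-31 + 15 = 2589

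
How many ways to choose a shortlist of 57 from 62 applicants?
C(62,57) = 62!/(57!×5!) = 6471002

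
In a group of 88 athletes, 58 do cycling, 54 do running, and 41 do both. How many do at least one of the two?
|A∪B| = |A| + |B| - |A∩B| = 58 + 54 - 41 = 71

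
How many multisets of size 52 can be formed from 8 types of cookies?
C(52+8-1, 8-1) = C(59, 7) = 341149446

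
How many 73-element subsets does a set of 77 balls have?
C(77,73) = 77!/(73!×4!) = 1353275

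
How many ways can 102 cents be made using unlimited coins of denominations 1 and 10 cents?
Coefficient of x^102 in 1/(1-x^1) · 1/(1-x^10). Use j coins of 10 for j = 0..⌊102/10⌋ = 10, the rest in 1s: 10 + 1 = 11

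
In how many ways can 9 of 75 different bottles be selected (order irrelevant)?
C(75,9) = 75!/(9!×66!) = 125595622175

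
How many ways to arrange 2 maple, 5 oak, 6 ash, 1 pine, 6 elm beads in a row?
20! / (2! × 5! × 6! × 1! × 6!) = 19554575040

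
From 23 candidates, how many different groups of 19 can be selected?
C(23,19) = 23!/(19!×4!) = 8855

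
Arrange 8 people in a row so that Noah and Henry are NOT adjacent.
Total - adjacent = 8! - (8-1)!×2 = 40320 - 10080 = 30240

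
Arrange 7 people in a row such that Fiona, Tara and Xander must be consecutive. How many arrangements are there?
Treat the 3 as one block: (7-3+1)! × 3! = 120 × 6 = 720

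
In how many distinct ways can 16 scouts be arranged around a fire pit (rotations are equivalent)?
Circular: fix one position, arrange the rest. (16-1)! = 1307674368000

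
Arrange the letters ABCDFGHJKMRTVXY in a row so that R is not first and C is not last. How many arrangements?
By inclusion-exclusion: 15! - 2×(15-1)! + (15-2)! = 1307674368000 - 174356582400 + 6227020800 = 1139544806400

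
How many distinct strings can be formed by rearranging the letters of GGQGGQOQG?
9! / (5! × 1! × 3!) = 504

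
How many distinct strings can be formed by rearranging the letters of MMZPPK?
6! / (1! × 2! × 1! × 2!) = 180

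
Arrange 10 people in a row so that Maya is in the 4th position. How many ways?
Fix one position: (10-1)! = 362880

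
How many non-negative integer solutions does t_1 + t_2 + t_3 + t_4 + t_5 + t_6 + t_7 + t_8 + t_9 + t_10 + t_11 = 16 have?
C(16+11-1, 11-1) = C(26, 10) = 5311735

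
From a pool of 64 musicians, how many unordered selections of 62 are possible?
C(64,62) = 64!/(62!×2!) = 2016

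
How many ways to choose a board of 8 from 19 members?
C(19,8) = 19!/(8!×11!) = 75582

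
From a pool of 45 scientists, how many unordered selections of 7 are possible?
C(45,7) = 45!/(7!×38!) = 45379620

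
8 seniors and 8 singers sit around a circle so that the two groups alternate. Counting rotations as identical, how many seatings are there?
Fix one of the seniors: (8-1)! ways for the remaining seniors, × 8! ways for the singers = 5040 × 40320 = 203212800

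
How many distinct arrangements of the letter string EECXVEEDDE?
10! / (1! × 2! × 5! × 1! × 1!) = 15120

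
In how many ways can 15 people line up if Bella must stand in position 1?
Fix one position: (15-1)! = 87178291200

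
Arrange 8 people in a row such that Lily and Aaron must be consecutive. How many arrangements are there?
Treat the 2 as one block: (8-2+1)! × 2! = 5040 × 2 = 10080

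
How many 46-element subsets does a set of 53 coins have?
C(53,46) = 53!/(46!×7!) = 154143080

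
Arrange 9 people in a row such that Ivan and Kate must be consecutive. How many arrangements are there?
Treat the 2 as one block: (9-2+1)! × 2! = 40320 × 2 = 80640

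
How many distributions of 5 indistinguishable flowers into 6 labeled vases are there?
C(5+6-1, 6-1) = C(10, 5) = 252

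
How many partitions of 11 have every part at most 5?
Let r_j(i) = number of partitions of i into parts ≤ j, for i = 0..11. r_1(i) = 1 for all i; r_j(i) = r_{j-1}(i) + r_j(i-j). Rows j = 2..5: ≤2: 1 1 2 2 3 3 4 4 5 5 6 6; ≤3: 1 1 2 3 4 5 7 8 10 12 14 16; ≤4: 1 1 2 3 5 6 9 11 15 18 23 27; ≤5: 1 1 2 3 5 7 10 13 18 23 30 37. r_5(11) = 37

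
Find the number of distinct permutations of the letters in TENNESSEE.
9! / (1! × 4! × 2! × 2!) = 3780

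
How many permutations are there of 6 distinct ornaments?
6! = 720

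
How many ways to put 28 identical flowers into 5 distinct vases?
C(28+5-1, 5-1) = C(32, 4) = 35960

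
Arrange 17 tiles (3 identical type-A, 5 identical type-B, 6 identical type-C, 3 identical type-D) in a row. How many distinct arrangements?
17! / (3! × 5! × 6! × 3!) = 114354240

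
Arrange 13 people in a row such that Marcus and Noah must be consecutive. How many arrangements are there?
Treat the 2 as one block: (13-2+1)! × 2! = 479001600 × 2 = 958003200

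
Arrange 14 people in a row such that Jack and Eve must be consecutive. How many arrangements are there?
Treat the 2 as one block: (14-2+1)! × 2! = 6227020800 × 2 = 12454041600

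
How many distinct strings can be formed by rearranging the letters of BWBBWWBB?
8! / (3! × 5!) = 56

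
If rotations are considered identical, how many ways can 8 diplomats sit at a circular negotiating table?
Circular: fix one position, arrange the rest. (8-1)! = 5040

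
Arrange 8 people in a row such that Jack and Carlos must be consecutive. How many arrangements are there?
Treat the 2 as one block: (8-2+1)! × 2! = 5040 × 2 = 10080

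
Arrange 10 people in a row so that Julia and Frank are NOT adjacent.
Total - adjacent = 10! - (10-1)!×2 = 3628800 - 725760 = 2903040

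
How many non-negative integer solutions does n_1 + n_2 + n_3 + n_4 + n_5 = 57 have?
C(57+5-1, 5-1) = C(61, 4) = 521855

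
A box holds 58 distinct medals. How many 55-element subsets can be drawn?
C(58,55) = 58!/(55!×3!) = 30856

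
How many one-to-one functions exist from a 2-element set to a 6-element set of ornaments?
P(6,2) = 6!/(6-2)! = 30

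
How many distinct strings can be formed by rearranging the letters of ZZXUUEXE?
8! / (2! × 2! × 2! × 2!) = 2520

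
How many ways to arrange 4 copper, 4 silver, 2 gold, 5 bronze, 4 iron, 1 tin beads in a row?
20! / (4! × 4! × 2! × 5! × 4! × 1!) = 733296564000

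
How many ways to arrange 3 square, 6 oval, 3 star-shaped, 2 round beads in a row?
14! / (3! × 6! × 3! × 2!) = 1681680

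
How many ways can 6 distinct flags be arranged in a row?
6! = 720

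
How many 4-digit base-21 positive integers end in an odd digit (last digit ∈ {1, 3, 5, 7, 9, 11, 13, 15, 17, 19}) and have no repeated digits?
Last∈{1,3,5,7,9,11,13,15,17,19}. Last=0: 0. Last nonzero: 10×19×P(19,2) = 64980. Total = 64980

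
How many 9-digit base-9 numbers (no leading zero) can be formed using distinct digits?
First digit: 8 choices (nonzero). Then descending: 8 × 8 × 7 × 6 × 5 × 4 × 3 × 2 × 1 = 322560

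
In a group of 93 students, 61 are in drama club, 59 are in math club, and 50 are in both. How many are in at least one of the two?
|A∪B| = |A| + |B| - |A∩B| = 61 + 59 - 50 = 70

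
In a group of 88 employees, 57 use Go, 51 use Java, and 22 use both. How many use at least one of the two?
|A∪B| = |A| + |B| - |A∩B| = 57 + 51 - 22 = 86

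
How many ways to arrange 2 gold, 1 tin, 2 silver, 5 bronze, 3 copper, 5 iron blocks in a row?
18! / (2! × 1! × 2! × 5! × 3! × 5!) = 18525386880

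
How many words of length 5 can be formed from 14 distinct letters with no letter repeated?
P(14,5) = 14!/(14-5)! = 240240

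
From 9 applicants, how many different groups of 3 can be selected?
C(9,3) = 9!/(3!×6!) = 84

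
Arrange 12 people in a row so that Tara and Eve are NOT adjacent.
Total - adjacent = 12! - (12-1)!×2 = 479001600 - 79833600 = 399168000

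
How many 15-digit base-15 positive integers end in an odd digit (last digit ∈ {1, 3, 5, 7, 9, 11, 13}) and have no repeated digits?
Last∈{1,3,5,7,9,11,13}. Last=0: 0. Last nonzero: 7×13×P(13,13) = 566658892800. Total = 566658892800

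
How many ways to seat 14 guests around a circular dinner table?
Circular: fix one position, arrange the rest. (14-1)! = 6227020800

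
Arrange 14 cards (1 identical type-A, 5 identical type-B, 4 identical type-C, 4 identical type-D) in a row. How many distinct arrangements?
14! / (1! × 5! × 4! × 4!) = 1261260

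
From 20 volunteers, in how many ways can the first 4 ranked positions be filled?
P(20,4) = 20!/(20-4)! = 116280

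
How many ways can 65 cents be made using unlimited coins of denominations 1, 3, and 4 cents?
Coefficient of x^65 in 1/(1-x^1) · 1/(1-x^3) · 1/(1-x^4). Case on j = number of 4-cent coins (j = 0..16); remainder r = 65 - 4j is made from {1,3} in ⌊r/3⌋+1 ways. r = 65, 61, 57, 53, 49, 45, 41, 37, 33, 29, 25, 21, 17, 13, 9, 5, 1 → 22 + 21 + 20 + 18 + 17 + 16 + 14 + 13 + 12 + 10 + 9 + 8 + 6 + 5 + 4 + 2 + 1 = 198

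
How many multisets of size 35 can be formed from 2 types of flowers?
C(35+2-1, 2-1) = C(36, 1) = 36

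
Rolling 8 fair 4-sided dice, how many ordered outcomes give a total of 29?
Coefficient of x^29 in (x + x² + ... + x^4)^8. By inclusion-exclusion on dice exceeding 4: Σ_j (-1)^j C(8,j)·C(29-1-4j, 7) = C(8,0)·C(28,7) - C(8,1)·C(24,7) + C(8,2)·C(20,7) - C(8,3)·C(16,7) + C(8,4)·C(12,7) - C(8,5)·C(8,7) = 1·1184040 - 8·346104 + 28·77520 - 56·11440 + 70·792 - 56·8 = 120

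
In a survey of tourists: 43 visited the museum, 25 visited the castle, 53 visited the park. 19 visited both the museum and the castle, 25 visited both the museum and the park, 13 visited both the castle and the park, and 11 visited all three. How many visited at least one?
|A∪B∪C| = 43+25+53-19-25-13+11 = 75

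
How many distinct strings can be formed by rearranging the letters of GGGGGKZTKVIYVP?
14! / (2! × 5! × 1! × 1! × 1! × 1! × 1! × 2!) = 181621440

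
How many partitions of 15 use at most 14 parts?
By conjugation, equals partitions of 15 into parts ≤ 14. Let r_j(i) = number of partitions of i into parts ≤ j, for i = 0..15. r_1(i) = 1 for all i; r_j(i) = r_{j-1}(i) + r_j(i-j). Rows j = 2..14: ≤2: 1 1 2 2 3 3 4 4 5 5 6 6 7 7 8 8; ≤3: 1 1 2 3 4 5 7 8 10 12 14 16 19 21 24 27; ≤4: 1 1 2 3 5 6 9 11 15 18 23 27 34 39 47 54; ≤5: 1 1 2 3 5 7 10 13 18 23 30 37 47 57 70 84; ≤6: 1 1 2 3 5 7 11 14 20 26 35 44 58 71 90 110; ≤7: 1 1 2 3 5 7 11 15 21 28 38 49 65 82 105 131; ≤8: 1 1 2 3 5 7 11 15 22 29 40 52 70 89 116 146; ≤9: 1 1 2 3 5 7 11 15 22 30 41 54 73 94 123 157; ≤10: 1 1 2 3 5 7 11 15 22 30 42 55 75 97 128 164; ≤11: 1 1 2 3 5 7 11 15 22 30 42 56 76 99 131 169; ≤12: 1 1 2 3 5 7 11 15 22 30 42 56 77 100 133 172; ≤13: 1 1 2 3 5 7 11 15 22 30 42 56 77 101 134 174; ≤14: 1 1 2 3 5 7 11 15 22 30 42 56 77 101 135 175. r_14(15) = 175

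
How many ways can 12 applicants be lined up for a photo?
12! = 479001600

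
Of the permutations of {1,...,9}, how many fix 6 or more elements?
Exactly j fixed points: C(9,j)·!(9-j); sum over j ≥ 6 (derangement numbers via !m = (m-1)·(!(m-1) + !(m-2)): !0..!3 = 1, 0, 1, 2). Σ_{j=6}^{9} C(9,j)·!(9-j) = C(9,6)·!3 + C(9,7)·!2 + C(9,8)·!1 + C(9,9)·!0 = 84·2 + 36·1 + 9·0 + 1·1 = 205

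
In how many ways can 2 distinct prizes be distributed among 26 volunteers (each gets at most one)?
P(26,2) = 26!/(26-2)! = 650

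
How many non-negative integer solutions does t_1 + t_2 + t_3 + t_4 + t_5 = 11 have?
C(11+5-1, 5-1) = C(15, 4) = 1365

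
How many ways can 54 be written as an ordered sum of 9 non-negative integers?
C(54+9-1, 9-1) = C(62, 8) = 3381098545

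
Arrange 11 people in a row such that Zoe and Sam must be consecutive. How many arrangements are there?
Treat the 2 as one block: (11-2+1)! × 2! = 3628800 × 2 = 7257600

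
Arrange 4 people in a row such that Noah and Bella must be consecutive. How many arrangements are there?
Treat the 2 as one block: (4-2+1)! × 2! = 6 × 2 = 12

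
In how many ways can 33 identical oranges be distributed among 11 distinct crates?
C(33+11-1, 11-1) = C(43, 10) = 1917334783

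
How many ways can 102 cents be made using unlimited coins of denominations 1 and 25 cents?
Coefficient of x^102 in 1/(1-x^1) · 1/(1-x^25). Use j coins of 25 for j = 0..⌊102/25⌋ = 4, the rest in 1s: 4 + 1 = 5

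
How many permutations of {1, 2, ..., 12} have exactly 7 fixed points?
Choose the 7 fixed points C(12,7) = 792, derange the rest: !5 = Σ_{j=0}^{5} (-1)^j·5!/j! = 120 - 120 + 60 - 20 + 5 - 1 = 44. Product = 792 × 44 = 34848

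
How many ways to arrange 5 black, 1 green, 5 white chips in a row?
11! / (5! × 1! × 5!) = 2772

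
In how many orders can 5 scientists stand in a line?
5! = 120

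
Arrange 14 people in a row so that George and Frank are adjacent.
Treat as block: (14-1)! × 2! = 6227020800 × 2 = 12454041600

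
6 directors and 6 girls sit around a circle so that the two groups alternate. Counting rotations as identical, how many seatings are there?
Fix one of the directors: (6-1)! ways for the remaining directors, × 6! ways for the girls = 120 × 720 = 86400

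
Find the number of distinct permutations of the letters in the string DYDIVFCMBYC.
11! / (1! × 2! × 1! × 2! × 1! × 2! × 1! × 1!) = 4989600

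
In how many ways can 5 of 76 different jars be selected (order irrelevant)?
C(76,5) = 76!/(5!×71!) = 18474840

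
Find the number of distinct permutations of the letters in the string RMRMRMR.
7! / (4! × 3!) = 35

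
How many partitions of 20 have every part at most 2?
Let r_j(i) = number of partitions of i into parts ≤ j, for i = 0..20. r_1(i) = 1 for all i; r_j(i) = r_{j-1}(i) + r_j(i-j). Rows j = 2..2: ≤2: 1 1 2 2 3 3 4 4 5 5 6 6 7 7 8 8 9 9 10 10 11. r_2(20) = 11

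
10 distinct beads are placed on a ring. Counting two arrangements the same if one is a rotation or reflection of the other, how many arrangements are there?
(10-1)!/2 = 362880/2 = 181440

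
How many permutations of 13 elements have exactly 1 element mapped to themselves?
Choose the 1 fixed point C(13,1) = 13, derange the rest: !12 = Σ_{j=0}^{12} (-1)^j·12!/j! = 479001600 - 479001600 + 239500800 - 79833600 + 19958400 - 3991680 + 665280 - 95040 + 11880 - 1320 + 132 - 12 + 1 = 176214841. Product = 13 × 176214841 = 2290792933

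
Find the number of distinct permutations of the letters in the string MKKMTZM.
7! / (1! × 2! × 3! × 1!) = 420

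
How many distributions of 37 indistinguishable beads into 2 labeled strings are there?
C(37+2-1, 2-1) = C(38, 1) = 38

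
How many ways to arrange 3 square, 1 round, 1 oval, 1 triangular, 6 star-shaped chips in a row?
12! / (3! × 1! × 1! × 1! × 6!) = 110880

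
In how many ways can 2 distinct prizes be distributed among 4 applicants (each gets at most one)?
P(4,2) = 4!/(4-2)! = 12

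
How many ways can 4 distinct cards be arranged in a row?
4! = 24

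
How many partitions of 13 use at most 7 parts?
By conjugation, equals partitions of 13 into parts ≤ 7. Let r_j(i) = number of partitions of i into parts ≤ j, for i = 0..13. r_1(i) = 1 for all i; r_j(i) = r_{j-1}(i) + r_j(i-j). Rows j = 2..7: ≤2: 1 1 2 2 3 3 4 4 5 5 6 6 7 7; ≤3: 1 1 2 3 4 5 7 8 10 12 14 16 19 21; ≤4: 1 1 2 3 5 6 9 11 15 18 23 27 34 39; ≤5: 1 1 2 3 5 7 10 13 18 23 30 37 47 57; ≤6: 1 1 2 3 5 7 11 14 20 26 35 44 58 71; ≤7: 1 1 2 3 5 7 11 15 21 28 38 49 65 82. r_7(13) = 82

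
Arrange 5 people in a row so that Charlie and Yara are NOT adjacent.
Total - adjacent = 5! - (5-1)!×2 = 120 - 48 = 72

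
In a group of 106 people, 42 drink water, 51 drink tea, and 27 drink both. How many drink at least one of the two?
|A∪B| = |A| + |B| - |A∩B| = 42 + 51 - 27 = 66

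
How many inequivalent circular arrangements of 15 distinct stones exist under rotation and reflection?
(15-1)!/2 = 87178291200/2 = 43589145600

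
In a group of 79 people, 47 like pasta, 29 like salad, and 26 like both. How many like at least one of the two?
|A∪B| = |A| + |B| - |A∩B| = 47 + 29 - 26 = 50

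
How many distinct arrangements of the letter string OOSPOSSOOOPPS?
13! / (3! × 6! × 4!) = 60060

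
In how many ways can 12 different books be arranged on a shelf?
12! = 479001600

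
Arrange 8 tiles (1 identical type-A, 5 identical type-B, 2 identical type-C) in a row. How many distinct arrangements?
8! / (1! × 5! × 2!) = 168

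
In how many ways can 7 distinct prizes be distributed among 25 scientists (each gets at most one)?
P(25,7) = 25!/(25-7)! = 2422728000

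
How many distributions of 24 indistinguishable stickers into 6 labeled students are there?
C(24+6-1, 6-1) = C(29, 5) = 118755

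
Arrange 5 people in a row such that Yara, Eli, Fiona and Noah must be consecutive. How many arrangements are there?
Treat the 4 as one block: (5-4+1)! × 4! = 2 × 24 = 48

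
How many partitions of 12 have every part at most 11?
Let r_j(i) = number of partitions of i into parts ≤ j, for i = 0..12. r_1(i) = 1 for all i; r_j(i) = r_{j-1}(i) + r_j(i-j). Rows j = 2..11: ≤2: 1 1 2 2 3 3 4 4 5 5 6 6 7; ≤3: 1 1 2 3 4 5 7 8 10 12 14 16 19; ≤4: 1 1 2 3 5 6 9 11 15 18 23 27 34; ≤5: 1 1 2 3 5 7 10 13 18 23 30 37 47; ≤6: 1 1 2 3 5 7 11 14 20 26 35 44 58; ≤7: 1 1 2 3 5 7 11 15 21 28 38 49 65; ≤8: 1 1 2 3 5 7 11 15 22 29 40 52 70; ≤9: 1 1 2 3 5 7 11 15 22 30 41 54 73; ≤10: 1 1 2 3 5 7 11 15 22 30 42 55 75; ≤11: 1 1 2 3 5 7 11 15 22 30 42 56 76. r_11(12) = 76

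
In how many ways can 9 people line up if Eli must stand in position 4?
Fix one position: (9-1)! = 40320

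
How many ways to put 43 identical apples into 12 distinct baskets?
C(43+12-1, 12-1) = C(54, 11) = 95722852680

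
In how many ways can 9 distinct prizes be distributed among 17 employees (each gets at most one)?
P(17,9) = 17!/(17-9)! = 8821612800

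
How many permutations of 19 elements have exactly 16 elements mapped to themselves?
Choose the 16 fixed points C(19,16) = 969, derange the rest: !3 = Σ_{j=0}^{3} (-1)^j·3!/j! = 6 - 6 + 3 - 1 = 2. Product = 969 × 2 = 1938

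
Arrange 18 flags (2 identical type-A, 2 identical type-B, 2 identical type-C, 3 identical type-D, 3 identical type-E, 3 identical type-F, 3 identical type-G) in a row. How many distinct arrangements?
18! / (2! × 2! × 2! × 3! × 3! × 3! × 3!) = 617512896000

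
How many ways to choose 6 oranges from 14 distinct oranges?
C(14,6) = 14!/(6!×8!) = 3003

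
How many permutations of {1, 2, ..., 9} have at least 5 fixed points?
Exactly j fixed points: C(9,j)·!(9-j); sum over j ≥ 5 (derangement numbers via !m = (m-1)·(!(m-1) + !(m-2)): !0..!4 = 1, 0, 1, 2, 9). Σ_{j=5}^{9} C(9,j)·!(9-j) = C(9,5)·!4 + C(9,6)·!3 + C(9,7)·!2 + C(9,8)·!1 + C(9,9)·!0 = 126·9 + 84·2 + 36·1 + 9·0 + 1·1 = 1339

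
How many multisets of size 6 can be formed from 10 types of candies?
C(6+10-1, 10-1) = C(15, 9) = 5005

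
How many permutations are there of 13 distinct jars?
13! = 6227020800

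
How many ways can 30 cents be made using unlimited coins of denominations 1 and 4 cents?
Coefficient of x^30 in 1/(1-x^1) · 1/(1-x^4). Use j coins of 4 for j = 0..⌊30/4⌋ = 7, the rest in 1s: 7 + 1 = 8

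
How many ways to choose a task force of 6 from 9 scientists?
C(9,6) = 9!/(6!×3!) = 84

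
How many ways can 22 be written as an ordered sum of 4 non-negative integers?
C(22+4-1, 4-1) = C(25, 3) = 2300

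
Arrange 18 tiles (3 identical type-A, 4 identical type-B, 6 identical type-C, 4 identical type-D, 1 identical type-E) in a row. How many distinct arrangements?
18! / (3! × 4! × 6! × 4! × 1!) = 2572970400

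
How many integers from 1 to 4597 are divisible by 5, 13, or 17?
⌊4597/5⌋+⌊4597/13⌋+⌊4597/17⌋ - ⌊4597/65⌋-⌊4597/85⌋-⌊4597/221⌋ + ⌊4597/1105⌋ = 919+353+270 - 70-54-20 + 4 = 1402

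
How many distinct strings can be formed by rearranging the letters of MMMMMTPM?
8! / (6! × 1! × 1!) = 56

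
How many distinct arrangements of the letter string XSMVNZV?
7! / (1! × 1! × 2! × 1! × 1! × 1!) = 2520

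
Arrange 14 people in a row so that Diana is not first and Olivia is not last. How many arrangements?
By inclusion-exclusion: 14! - 2×(14-1)! + (14-2)! = 87178291200 - 12454041600 + 479001600 = 75203251200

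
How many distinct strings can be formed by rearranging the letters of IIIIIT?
6! / (5! × 1!) = 6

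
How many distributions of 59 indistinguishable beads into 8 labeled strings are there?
C(59+8-1, 8-1) = C(66, 7) = 778789440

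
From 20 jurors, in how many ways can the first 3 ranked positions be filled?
P(20,3) = 20!/(20-3)! = 6840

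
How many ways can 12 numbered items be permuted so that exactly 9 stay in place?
Choose the 9 fixed points C(12,9) = 220, derange the rest: !3 = Σ_{j=0}^{3} (-1)^j·3!/j! = 6 - 6 + 3 - 1 = 2. Product = 220 × 2 = 440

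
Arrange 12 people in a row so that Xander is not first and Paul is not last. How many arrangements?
By inclusion-exclusion: 12! - 2×(12-1)! + (12-2)! = 479001600 - 79833600 + 3628800 = 402796800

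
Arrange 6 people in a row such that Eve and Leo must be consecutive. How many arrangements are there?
Treat the 2 as one block: (6-2+1)! × 2! = 120 × 2 = 240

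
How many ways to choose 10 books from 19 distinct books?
C(19,10) = 19!/(10!×9!) = 92378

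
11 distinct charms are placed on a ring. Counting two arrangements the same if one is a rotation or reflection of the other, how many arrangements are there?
(11-1)!/2 = 3628800/2 = 1814400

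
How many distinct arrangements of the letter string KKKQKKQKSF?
10! / (2! × 6! × 1! × 1!) = 2520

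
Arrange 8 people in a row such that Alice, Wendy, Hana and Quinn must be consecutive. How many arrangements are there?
Treat the 4 as one block: (8-4+1)! × 4! = 120 × 24 = 2880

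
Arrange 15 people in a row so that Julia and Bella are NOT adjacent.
Total - adjacent = 15! - (15-1)!×2 = 1307674368000 - 174356582400 = 1133317785600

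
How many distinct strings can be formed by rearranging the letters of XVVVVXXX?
8! / (4! × 4!) = 70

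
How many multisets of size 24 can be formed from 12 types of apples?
C(24+12-1, 12-1) = C(35, 11) = 417225900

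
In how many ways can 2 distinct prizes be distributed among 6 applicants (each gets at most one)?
P(6,2) = 6!/(6-2)! = 30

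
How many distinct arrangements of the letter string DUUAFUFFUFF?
11! / (4! × 1! × 1! × 5!) = 13860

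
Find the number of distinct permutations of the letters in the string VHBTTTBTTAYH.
12! / (5! × 1! × 2! × 1! × 2! × 1!) = 997920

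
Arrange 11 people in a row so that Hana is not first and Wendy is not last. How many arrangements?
By inclusion-exclusion: 11! - 2×(11-1)! + (11-2)! = 39916800 - 7257600 + 362880 = 33022080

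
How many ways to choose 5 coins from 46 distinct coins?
C(46,5) = 46!/(5!×41!) = 1370754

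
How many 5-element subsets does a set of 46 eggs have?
C(46,5) = 46!/(5!×41!) = 1370754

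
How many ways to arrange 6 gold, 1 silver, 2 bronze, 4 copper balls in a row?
13! / (6! × 1! × 2! × 4!) = 180180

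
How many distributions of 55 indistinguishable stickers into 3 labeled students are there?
C(55+3-1, 3-1) = C(57, 2) = 1596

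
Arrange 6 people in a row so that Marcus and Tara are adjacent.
Treat as block: (6-1)! × 2! = 120 × 2 = 240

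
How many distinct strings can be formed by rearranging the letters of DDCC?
4! / (2! × 2!) = 6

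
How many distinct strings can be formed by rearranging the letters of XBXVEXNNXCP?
11! / (1! × 1! × 1! × 1! × 2! × 4! × 1!) = 831600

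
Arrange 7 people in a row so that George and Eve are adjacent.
Treat as block: (7-1)! × 2! = 720 × 2 = 1440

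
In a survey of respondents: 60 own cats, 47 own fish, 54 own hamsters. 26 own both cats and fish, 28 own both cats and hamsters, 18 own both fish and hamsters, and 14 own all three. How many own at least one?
|A∪B∪C| = 60+47+54-26-28-18+14 = 103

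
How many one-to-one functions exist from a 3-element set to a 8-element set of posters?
P(8,3) = 8!/(8-3)! = 336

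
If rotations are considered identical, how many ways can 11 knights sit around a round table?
Circular: fix one position, arrange the rest. (11-1)! = 3628800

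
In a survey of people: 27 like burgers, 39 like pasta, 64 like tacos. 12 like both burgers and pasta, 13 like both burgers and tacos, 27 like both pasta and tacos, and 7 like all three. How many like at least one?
|A∪B∪C| = 27+39+64-12-13-27+7 = 85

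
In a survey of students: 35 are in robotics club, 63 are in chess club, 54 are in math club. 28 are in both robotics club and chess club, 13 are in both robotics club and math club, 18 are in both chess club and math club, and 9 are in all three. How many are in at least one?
|A∪B∪C| = 35+63+54-28-13-18+9 = 102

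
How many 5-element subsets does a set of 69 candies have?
C(69,5) = 69!/(5!×64!) = 11238513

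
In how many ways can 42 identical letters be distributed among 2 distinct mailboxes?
C(42+2-1, 2-1) = C(43, 1) = 43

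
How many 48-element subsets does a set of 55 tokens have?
C(55,48) = 55!/(48!×7!) = 202927725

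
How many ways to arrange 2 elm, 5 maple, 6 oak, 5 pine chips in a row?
18! / (2! × 5! × 6! × 5!) = 308756448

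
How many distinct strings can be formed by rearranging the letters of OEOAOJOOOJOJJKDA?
16! / (1! × 1! × 2! × 4! × 1! × 7!) = 86486400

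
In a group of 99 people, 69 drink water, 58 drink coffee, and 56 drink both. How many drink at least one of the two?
|A∪B| = |A| + |B| - |A∩B| = 69 + 58 - 56 = 71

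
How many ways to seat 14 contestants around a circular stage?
Circular: fix one position, arrange the rest. (14-1)! = 6227020800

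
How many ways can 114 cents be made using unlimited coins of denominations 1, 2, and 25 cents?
Coefficient of x^114 in 1/(1-x^1) · 1/(1-x^2) · 1/(1-x^25). Case on j = number of 25-cent coins (j = 0..4); remainder r = 114 - 25j is made from {1,2} in ⌊r/2⌋+1 ways. r = 114, 89, 64, 39, 14 → 58 + 45 + 33 + 20 + 8 = 164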